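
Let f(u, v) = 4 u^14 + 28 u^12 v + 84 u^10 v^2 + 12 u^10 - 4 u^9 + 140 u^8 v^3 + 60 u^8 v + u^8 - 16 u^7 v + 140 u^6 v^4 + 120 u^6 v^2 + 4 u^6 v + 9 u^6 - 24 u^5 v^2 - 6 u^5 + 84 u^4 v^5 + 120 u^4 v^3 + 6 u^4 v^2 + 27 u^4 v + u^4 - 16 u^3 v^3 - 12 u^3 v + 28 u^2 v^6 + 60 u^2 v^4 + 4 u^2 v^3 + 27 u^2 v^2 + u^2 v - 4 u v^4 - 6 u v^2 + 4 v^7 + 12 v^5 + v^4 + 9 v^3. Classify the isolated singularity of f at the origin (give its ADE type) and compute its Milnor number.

The Hessian of f at 0 is [[0, 0], [0, 0]] with rank 0, so corank 2. A Groebner basis of the Jacobian ideal J(f) in C{u,v} is {u*v^2 - u*v/9 + v^2/3, -u*v/27 + v^3 + v^2/9, u^2 - 158*u*v/27 + 77*v^2/9}; counting standard monomials gives mu = 5. Corank 2; j^3 = v*(u - 3*v)^2 has shape L^2 M (L != M), so D-series; mu = 5 gives D_5.

Type D_5, Milnor number mu = 5.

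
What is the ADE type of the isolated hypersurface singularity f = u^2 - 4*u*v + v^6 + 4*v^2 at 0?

A_5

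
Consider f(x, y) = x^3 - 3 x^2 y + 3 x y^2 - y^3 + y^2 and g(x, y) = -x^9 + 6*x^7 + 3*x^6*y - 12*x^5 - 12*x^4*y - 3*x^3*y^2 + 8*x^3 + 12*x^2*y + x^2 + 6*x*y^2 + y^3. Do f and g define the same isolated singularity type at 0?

Yes.

The Hessian of f at 0 has rank 1. Corank 1: A-series; mu = 2 gives A_2. The Hessian of g at 0 has rank 1. Corank 1: A-series; mu = 2 gives A_2. Both have type A_2, hence right-equivalent.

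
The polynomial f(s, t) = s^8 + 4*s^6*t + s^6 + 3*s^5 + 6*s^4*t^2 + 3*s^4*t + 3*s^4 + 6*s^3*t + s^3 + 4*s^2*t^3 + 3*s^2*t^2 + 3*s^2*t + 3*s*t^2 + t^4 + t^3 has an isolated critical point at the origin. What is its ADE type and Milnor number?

The Hessian of f at 0 has rank 0. Corank 2; j^3 = (s + t)^3 is a perfect cube, so E-series; the 4-jet and mu = 6 give E_6.

Type E_{6}, Milnor number mu = 6.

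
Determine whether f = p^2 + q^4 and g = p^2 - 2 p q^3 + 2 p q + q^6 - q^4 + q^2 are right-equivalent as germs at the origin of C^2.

Yes.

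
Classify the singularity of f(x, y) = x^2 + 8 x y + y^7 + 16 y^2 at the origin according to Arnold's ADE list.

The Hessian of f at 0 has rank 1. Corank 1: A-series; mu = 6 gives A_6.

A_{6}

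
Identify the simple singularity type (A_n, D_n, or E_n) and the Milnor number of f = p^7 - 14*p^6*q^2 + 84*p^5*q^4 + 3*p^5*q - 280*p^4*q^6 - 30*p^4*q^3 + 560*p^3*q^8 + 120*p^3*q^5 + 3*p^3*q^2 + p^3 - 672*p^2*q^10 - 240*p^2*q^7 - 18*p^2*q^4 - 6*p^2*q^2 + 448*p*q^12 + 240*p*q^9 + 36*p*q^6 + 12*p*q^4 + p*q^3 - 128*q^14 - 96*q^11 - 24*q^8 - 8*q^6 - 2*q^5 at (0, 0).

Type E7, Milnor number mu = 7.

The Hessian of f at 0 is [[0, 0], [0, 0]] with rank 0, so corank 2. A Groebner basis of the Jacobian ideal J(f) in C{p,q} is {-p^2/4 + q^4 - q^3/12, p^3, p^2*q + p^2/12 + q^3/36, -p^2/2 + p*q^2 - q^3/6}; counting standard monomials gives mu = 7. Corank 2; j^3 = p^3 is a perfect cube, so E-series; the 4-jet and mu = 7 give E_7.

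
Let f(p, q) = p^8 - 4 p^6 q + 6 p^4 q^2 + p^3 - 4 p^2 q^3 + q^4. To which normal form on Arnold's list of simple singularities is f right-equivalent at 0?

The Hessian of f at 0 is [[0, 0], [0, 0]] with rank 0, so corank 2. A Groebner basis of the Jacobian ideal J(f) in C{p,q} is {q^3, p^2}; counting standard monomials gives mu = 6. Corank 2; j^3 = p^3 is a perfect cube, so E-series; the 4-jet and mu = 6 give E_6.

E6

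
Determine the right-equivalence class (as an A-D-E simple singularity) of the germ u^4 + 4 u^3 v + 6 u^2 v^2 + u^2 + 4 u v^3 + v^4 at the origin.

A3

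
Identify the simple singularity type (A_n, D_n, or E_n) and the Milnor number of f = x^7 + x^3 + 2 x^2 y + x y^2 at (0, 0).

The Hessian of f at 0 has rank 0. Corank 2; j^3 = x*(x + y)^2 has shape L^2 M (L != M), so D-series; mu = 8 gives D_8.

Type D_{8}, Milnor number mu = 8.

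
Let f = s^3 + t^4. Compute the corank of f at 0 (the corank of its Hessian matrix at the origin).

2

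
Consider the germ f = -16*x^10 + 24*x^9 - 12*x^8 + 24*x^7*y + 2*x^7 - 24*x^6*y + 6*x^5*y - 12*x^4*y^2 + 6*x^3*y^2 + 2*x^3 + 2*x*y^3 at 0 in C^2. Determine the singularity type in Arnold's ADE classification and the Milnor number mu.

Type E_7, Milnor number mu = 7.

The Hessian of f at 0 has rank 0. Corank 2; j^3 = 2*x^3 is a perfect cube, so E-series; the 4-jet and mu = 7 give E_7.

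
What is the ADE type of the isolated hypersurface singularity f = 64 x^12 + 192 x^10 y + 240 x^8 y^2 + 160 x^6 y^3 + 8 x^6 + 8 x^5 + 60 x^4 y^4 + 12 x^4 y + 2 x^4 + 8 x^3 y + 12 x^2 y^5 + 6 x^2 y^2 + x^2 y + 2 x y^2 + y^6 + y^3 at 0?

D_7

The Hessian of f at 0 has rank 0. Corank 2; j^3 = y*(x + y)^2 has shape L^2 M (L != M), so D-series; mu = 7 gives D_7.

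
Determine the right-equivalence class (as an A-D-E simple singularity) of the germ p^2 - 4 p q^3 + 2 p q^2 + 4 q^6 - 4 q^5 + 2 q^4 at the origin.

A_{3}

The Hessian of f at 0 has rank 1. Corank 1: A-series; mu = 3 gives A_3.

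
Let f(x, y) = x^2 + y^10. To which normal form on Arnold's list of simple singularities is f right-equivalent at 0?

The Hessian of f at 0 has rank 1. Corank 1: A-series; mu = 9 gives A_9.

A_9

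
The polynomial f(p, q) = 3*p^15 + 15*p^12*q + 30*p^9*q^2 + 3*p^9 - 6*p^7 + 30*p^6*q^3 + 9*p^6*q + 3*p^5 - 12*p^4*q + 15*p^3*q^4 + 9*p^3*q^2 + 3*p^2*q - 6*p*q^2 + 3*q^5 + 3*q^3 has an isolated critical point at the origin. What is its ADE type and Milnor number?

Type D_{6}, Milnor number mu = 6.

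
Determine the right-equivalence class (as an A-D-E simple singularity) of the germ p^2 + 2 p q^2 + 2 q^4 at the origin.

The Hessian of f at 0 has rank 1. Corank 1: A-series; mu = 3 gives A_3.

A_3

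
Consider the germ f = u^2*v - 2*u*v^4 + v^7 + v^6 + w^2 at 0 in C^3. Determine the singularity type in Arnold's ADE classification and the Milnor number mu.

Type D7, Milnor number mu = 7.

The Hessian of f at 0 has rank 1. Corank 2; j^3 = u^2*v has shape L^2 M (L != M), so D-series; mu = 7 gives D_7.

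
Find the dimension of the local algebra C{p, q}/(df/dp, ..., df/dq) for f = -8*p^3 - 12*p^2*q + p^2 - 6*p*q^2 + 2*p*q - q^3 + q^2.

2

The Hessian of f at 0 has rank 1. Corank 1: A-series; mu = 2 gives A_2.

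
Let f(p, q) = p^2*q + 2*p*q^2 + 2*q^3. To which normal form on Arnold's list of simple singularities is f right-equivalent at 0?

D_4

The Hessian of f at 0 is [[0, 0], [0, 0]] with rank 0, so corank 2. A Groebner basis of the Jacobian ideal J(f) in C{p,q} is {q^3, p^2 + 2*q^2, p*q + q^2}; counting standard monomials gives mu = 4. Corank 2; j^3 = q*(p^2 + 2*p*q + 2*q^2) splits into three distinct lines over C (the quadratic factor has nonzero discriminant), so D_4.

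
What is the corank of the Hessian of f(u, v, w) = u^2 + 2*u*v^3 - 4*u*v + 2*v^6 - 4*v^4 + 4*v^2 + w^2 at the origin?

1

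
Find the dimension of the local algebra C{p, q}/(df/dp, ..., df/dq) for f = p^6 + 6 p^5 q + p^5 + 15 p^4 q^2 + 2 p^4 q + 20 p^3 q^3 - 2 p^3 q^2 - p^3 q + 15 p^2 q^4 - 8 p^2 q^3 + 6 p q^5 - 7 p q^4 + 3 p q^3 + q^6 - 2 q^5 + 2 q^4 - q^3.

7

The Hessian of f at 0 is [[0, 0], [0, 0]] with rank 0, so corank 2. A Groebner basis of the Jacobian ideal J(f) in C{p,q} is {p^3 - 3*p*q^2 + 3*q^2, p^2*q + 5*p*q^2, q^3}; counting standard monomials gives mu = 7. Corank 2; j^3 = -q^3 is a perfect cube, so E-series; the 4-jet and mu = 7 give E_7.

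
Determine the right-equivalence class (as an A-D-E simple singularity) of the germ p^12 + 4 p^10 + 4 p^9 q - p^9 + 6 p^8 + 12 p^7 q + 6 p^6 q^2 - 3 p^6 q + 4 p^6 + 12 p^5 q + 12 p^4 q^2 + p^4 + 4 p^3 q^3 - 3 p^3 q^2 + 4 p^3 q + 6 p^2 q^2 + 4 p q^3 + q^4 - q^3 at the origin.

E_{6}

The Hessian of f at 0 is [[0, 0], [0, 0]] with rank 0, so corank 2. A Groebner basis of the Jacobian ideal J(f) in C{p,q} is {p^3 + 3*p^2*q, q^2}; counting standard monomials gives mu = 6. Corank 2; j^3 = -q^3 is a perfect cube, so E-series; the 4-jet and mu = 6 give E_6.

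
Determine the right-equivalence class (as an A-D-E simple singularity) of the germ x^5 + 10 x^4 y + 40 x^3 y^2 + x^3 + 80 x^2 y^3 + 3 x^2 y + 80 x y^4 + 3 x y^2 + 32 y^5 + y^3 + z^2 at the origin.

E_8

The Hessian of f at 0 is [[0, 0, 0], [0, 0, 0], [0, 0, 2]] with rank 1, so corank 2. A Groebner basis of the Jacobian ideal J(f) in C{x,y,z} is {y^5, x*y^3 + 5*y^4/4, x^2 + 2*x*y + y^2, z}; counting standard monomials gives mu = 8. Corank 2; j^3 = (x + y)^3 is a perfect cube, so E-series; the 5-jet and mu = 8 give E_8.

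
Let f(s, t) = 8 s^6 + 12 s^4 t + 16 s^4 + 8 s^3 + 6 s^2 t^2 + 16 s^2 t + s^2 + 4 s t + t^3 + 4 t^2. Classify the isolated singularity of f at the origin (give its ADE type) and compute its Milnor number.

The Hessian of f at 0 has rank 1. Corank 1: A-series; mu = 2 gives A_2.

Type A2, Milnor number mu = 2.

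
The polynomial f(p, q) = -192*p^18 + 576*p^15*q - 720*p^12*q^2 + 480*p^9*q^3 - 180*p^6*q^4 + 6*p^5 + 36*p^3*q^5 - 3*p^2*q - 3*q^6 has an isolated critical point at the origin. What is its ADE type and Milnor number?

Type D_7, Milnor number mu = 7.

The Hessian of f at 0 is [[0, 0], [0, 0]] with rank 0, so corank 2. A Groebner basis of the Jacobian ideal J(f) in C{p,q} is {p^2/6 + q^5, p^3, p*q}; counting standard monomials gives mu = 7. Corank 2; j^3 = -3*p^2*q has shape L^2 M (L != M), so D-series; mu = 7 gives D_7.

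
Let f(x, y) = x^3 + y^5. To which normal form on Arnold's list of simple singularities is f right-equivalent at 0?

E8

The Hessian of f at 0 has rank 0. Corank 2; j^3 = x^3 is a perfect cube, so E-series; the 5-jet and mu = 8 give E_8.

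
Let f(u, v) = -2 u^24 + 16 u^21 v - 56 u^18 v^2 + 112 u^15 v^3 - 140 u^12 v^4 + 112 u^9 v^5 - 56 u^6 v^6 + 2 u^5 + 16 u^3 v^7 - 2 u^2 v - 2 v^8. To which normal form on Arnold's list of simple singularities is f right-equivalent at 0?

The Hessian of f at 0 has rank 0. Corank 2; j^3 = -2*u^2*v has shape L^2 M (L != M), so D-series; mu = 9 gives D_9.

D9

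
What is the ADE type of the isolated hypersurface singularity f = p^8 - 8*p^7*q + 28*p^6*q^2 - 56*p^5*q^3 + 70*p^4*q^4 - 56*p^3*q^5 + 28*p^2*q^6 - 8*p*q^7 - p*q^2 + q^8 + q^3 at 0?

The Hessian of f at 0 is [[0, 0], [0, 0]] with rank 0, so corank 2. A Groebner basis of the Jacobian ideal J(f) in C{p,q} is {p^7 - q^2/8, q^3, p*q - q^2}; counting standard monomials gives mu = 9. Corank 2; j^3 = -q^2*(p - q) has shape L^2 M (L != M), so D-series; mu = 9 gives D_9.

D9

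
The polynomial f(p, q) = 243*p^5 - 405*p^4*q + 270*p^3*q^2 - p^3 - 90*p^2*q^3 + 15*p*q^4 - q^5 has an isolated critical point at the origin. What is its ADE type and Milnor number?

Type E_8, Milnor number mu = 8.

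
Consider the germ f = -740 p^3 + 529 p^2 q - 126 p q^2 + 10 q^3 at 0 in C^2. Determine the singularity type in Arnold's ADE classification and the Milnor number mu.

Type D_{4}, Milnor number mu = 4.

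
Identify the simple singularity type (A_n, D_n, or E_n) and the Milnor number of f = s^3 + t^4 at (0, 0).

Type E_6, Milnor number mu = 6.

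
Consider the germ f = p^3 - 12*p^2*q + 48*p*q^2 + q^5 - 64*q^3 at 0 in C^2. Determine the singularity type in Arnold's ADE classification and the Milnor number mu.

The Hessian of f at 0 has rank 0. Corank 2; j^3 = (p - 4*q)^3 is a perfect cube, so E-series; the 5-jet and mu = 8 give E_8.

Type E_8, Milnor number mu = 8.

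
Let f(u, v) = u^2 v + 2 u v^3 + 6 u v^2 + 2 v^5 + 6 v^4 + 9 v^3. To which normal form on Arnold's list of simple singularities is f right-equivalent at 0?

The Hessian of f at 0 is [[0, 0], [0, 0]] with rank 0, so corank 2. A Groebner basis of the Jacobian ideal J(f) in C{u,v} is {u^3 - 27*u^2/4 - 135*u*v/2 - 567*v^2/4, u^2*v + 3*u^2/2 + 18*u*v + 81*v^2/2, -u^2/4 + u*v^2 - 9*u*v/2 - 45*v^2/4, u*v + v^3 + 3*v^2}; counting standard monomials gives mu = 6. Corank 2; j^3 = v*(u + 3*v)^2 has shape L^2 M (L != M), so D-series; mu = 6 gives D_6.

D_{6}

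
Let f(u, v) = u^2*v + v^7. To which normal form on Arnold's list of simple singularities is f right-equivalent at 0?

D_{8}

The Hessian of f at 0 is [[0, 0], [0, 0]] with rank 0, so corank 2. A Groebner basis of the Jacobian ideal J(f) in C{u,v} is {u^2/7 + v^6, u^3, u*v}; counting standard monomials gives mu = 8. Corank 2; j^3 = u^2*v has shape L^2 M (L != M), so D-series; mu = 8 gives D_8.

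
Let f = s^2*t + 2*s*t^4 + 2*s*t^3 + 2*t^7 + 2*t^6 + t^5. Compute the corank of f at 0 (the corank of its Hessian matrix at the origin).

2

The Hessian at 0 is [[0, 0], [0, 0]] of rank 0; hence corank 2.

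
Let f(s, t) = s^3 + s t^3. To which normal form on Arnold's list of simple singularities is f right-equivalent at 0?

The Hessian of f at 0 is [[0, 0], [0, 0]] with rank 0, so corank 2. A Groebner basis of the Jacobian ideal J(f) in C{s,t} is {s^3, s*t^2, 3*s^2 + t^3}; counting standard monomials gives mu = 7. Corank 2; j^3 = s^3 is a perfect cube, so E-series; the 4-jet and mu = 7 give E_7.

E_{7}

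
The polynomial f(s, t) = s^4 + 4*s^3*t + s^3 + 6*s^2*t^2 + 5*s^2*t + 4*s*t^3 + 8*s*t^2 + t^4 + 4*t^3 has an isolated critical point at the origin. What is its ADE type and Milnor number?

Type D_5, Milnor number mu = 5.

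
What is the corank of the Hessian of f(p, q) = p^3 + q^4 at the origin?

2

The Hessian at 0 is [[0, 0], [0, 0]] of rank 0; hence corank 2.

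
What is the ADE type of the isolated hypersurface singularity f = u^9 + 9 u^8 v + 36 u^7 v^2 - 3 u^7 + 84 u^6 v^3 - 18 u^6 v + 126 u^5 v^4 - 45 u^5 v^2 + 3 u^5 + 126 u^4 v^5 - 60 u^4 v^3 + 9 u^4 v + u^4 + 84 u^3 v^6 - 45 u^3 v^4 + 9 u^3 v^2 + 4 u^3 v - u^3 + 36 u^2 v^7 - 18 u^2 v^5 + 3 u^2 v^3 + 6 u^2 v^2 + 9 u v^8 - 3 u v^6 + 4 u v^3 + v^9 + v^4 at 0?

The Hessian of f at 0 has rank 0. Corank 2; j^3 = -u^3 is a perfect cube, so E-series; the 4-jet and mu = 6 give E_6.

E6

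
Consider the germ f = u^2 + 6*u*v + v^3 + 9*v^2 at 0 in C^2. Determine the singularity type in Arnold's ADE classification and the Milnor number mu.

The Hessian of f at 0 has rank 1. Corank 1: A-series; mu = 2 gives A_2.

Type A_2, Milnor number mu = 2.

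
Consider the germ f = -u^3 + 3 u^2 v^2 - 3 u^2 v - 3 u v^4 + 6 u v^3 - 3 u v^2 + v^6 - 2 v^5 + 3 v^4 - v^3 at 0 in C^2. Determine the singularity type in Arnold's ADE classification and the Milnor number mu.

The Hessian of f at 0 has rank 0. Corank 2; j^3 = -(u + v)^3 is a perfect cube, so E-series; the 5-jet and mu = 8 give E_8.

Type E8, Milnor number mu = 8.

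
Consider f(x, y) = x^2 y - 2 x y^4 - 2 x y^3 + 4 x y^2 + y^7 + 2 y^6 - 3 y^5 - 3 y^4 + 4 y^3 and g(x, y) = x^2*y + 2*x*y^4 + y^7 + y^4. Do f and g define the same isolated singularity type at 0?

Yes.

The Hessian of f at 0 has rank 0. Corank 2; j^3 = y*(x + 2*y)^2 has shape L^2 M (L != M), so D-series; mu = 5 gives D_5. The Hessian of g at 0 has rank 0. Corank 2; j^3 = x^2*y has shape L^2 M (L != M), so D-series; mu = 5 gives D_5. Both have type D_5, hence right-equivalent.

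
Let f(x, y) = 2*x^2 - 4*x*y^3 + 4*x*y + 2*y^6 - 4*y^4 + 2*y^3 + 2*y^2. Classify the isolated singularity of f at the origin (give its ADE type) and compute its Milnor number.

The Hessian of f at 0 has rank 1. Corank 1: A-series; mu = 2 gives A_2.

Type A2, Milnor number mu = 2.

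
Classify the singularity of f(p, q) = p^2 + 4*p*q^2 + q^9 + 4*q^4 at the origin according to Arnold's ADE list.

The Hessian of f at 0 has rank 1. Corank 1: A-series; mu = 8 gives A_8.

A8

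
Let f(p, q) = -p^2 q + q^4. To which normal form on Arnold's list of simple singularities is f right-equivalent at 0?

The Hessian of f at 0 is [[0, 0], [0, 0]] with rank 0, so corank 2. A Groebner basis of the Jacobian ideal J(f) in C{p,q} is {p^3, -p^2/4 + q^3, p*q}; counting standard monomials gives mu = 5. Corank 2; j^3 = -p^2*q has shape L^2 M (L != M), so D-series; mu = 5 gives D_5.

D_{5}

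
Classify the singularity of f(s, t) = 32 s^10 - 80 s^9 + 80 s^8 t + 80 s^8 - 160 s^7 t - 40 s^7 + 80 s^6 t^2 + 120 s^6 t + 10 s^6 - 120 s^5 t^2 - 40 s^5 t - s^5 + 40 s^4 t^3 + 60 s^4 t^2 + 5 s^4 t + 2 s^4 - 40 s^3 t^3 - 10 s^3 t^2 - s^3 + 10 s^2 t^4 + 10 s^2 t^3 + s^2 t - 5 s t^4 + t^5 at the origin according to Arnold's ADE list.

D6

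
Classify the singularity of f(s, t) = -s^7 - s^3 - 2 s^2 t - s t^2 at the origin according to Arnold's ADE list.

The Hessian of f at 0 has rank 0. Corank 2; j^3 = -s*(s + t)^2 has shape L^2 M (L != M), so D-series; mu = 8 gives D_8.

D_8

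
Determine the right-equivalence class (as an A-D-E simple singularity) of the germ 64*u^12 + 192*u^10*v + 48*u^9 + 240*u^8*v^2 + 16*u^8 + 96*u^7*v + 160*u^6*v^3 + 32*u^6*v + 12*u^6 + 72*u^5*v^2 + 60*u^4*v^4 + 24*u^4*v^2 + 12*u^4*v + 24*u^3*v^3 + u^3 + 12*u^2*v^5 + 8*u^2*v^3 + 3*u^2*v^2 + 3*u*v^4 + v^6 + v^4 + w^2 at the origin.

The Hessian of f at 0 has rank 1. Corank 2; j^3 = u^3 is a perfect cube, so E-series; the 4-jet and mu = 6 give E_6.

E6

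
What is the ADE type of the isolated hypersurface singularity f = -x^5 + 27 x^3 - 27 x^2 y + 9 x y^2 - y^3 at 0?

E8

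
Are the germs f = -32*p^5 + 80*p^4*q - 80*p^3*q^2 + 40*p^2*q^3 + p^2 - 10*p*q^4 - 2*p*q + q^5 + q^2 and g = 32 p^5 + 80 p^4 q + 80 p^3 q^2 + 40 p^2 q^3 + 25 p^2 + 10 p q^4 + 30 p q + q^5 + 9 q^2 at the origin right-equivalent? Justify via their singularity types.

The Hessian of f at 0 has rank 1. Corank 1: A-series; mu = 4 gives A_4. The Hessian of g at 0 has rank 1. Corank 1: A-series; mu = 4 gives A_4. Both have type A_4, hence right-equivalent.

Yes.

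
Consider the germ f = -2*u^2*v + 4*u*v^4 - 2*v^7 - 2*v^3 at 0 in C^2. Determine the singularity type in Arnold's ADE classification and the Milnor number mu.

The Hessian of f at 0 is [[0, 0], [0, 0]] with rank 0, so corank 2. A Groebner basis of the Jacobian ideal J(f) in C{u,v} is {v^3, u^2 + 3*v^2, u*v}; counting standard monomials gives mu = 4. Corank 2; j^3 = -2*v*(u^2 + v^2) splits into three distinct lines over C (the quadratic factor has nonzero discriminant), so D_4.

Type D_4, Milnor number mu = 4.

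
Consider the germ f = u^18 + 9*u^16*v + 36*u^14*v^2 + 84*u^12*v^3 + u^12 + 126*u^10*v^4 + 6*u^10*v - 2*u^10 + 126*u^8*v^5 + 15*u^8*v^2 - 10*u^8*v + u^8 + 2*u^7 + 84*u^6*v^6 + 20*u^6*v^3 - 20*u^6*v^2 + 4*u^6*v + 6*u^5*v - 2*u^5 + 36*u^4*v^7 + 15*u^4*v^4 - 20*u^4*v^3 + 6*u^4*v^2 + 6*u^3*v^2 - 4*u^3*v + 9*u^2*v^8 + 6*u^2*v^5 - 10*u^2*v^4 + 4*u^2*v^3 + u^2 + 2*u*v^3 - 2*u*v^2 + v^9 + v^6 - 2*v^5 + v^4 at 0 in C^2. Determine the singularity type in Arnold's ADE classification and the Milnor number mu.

The Hessian of f at 0 has rank 1. Corank 1: A-series; mu = 8 gives A_8.

Type A8, Milnor number mu = 8.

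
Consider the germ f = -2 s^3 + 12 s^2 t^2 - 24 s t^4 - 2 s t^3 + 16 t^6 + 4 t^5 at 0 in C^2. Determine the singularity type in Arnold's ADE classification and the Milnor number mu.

Type E_{7}, Milnor number mu = 7.

The Hessian of f at 0 has rank 0. Corank 2; j^3 = -2*s^3 is a perfect cube, so E-series; the 4-jet and mu = 7 give E_7.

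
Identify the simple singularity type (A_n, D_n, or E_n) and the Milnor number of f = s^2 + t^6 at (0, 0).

Type A_5, Milnor number mu = 5.

The Hessian of f at 0 is [[2, 0], [0, 0]] with rank 1, so corank 1. A Groebner basis of the Jacobian ideal J(f) in C{s,t} is {t^5, s}; counting standard monomials gives mu = 5. Corank 1: A-series; mu = 5 gives A_5.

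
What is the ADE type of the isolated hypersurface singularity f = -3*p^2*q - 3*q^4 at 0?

The Hessian of f at 0 is [[0, 0], [0, 0]] with rank 0, so corank 2. A Groebner basis of the Jacobian ideal J(f) in C{p,q} is {p^3, p^2/4 + q^3, p*q}; counting standard monomials gives mu = 5. Corank 2; j^3 = -3*p^2*q has shape L^2 M (L != M), so D-series; mu = 5 gives D_5.

D_5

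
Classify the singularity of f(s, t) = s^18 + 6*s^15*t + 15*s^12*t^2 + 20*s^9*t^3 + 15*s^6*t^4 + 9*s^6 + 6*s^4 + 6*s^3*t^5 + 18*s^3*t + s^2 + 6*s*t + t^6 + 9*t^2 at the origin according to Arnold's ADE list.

A5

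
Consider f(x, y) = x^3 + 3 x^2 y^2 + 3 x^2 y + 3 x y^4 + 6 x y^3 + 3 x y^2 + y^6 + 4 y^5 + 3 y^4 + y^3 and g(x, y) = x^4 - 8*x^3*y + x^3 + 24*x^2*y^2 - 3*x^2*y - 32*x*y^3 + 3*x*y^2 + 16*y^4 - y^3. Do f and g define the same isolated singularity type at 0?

The Hessian of f at 0 is [[0, 0], [0, 0]] with rank 0, so corank 2. A Groebner basis of the Jacobian ideal J(f) in C{x,y} is {y^4, x^3 + 3*x^2*y - 3*x^2/2 - 3*x*y - 2*y^3 - 3*y^2/2, x^2/2 + x*y^2 + x*y + y^3 + y^2/2}; counting standard monomials gives mu = 8. Corank 2; j^3 = (x + y)^3 is a perfect cube, so E-series; the 5-jet and mu = 8 give E_8. The Hessian of g at 0 is [[0, 0], [0, 0]] with rank 0, so corank 2. A Groebner basis of the Jacobian ideal J(g) in C{x,y} is {y^4, x*y^2 - 4*y^3/3, x^2 - 2*x*y + y^2}; counting standard monomials gives mu = 6. Corank 2; j^3 = (x - y)^3 is a perfect cube, so E-series; the 4-jet and mu = 6 give E_6. f is E_8 but g is E_6, hence not right-equivalent.

No.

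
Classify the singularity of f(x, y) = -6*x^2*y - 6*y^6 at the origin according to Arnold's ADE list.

D_7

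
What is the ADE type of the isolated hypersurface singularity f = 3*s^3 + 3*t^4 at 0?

The Hessian of f at 0 has rank 0. Corank 2; j^3 = 3*s^3 is a perfect cube, so E-series; the 4-jet and mu = 6 give E_6.

E_{6}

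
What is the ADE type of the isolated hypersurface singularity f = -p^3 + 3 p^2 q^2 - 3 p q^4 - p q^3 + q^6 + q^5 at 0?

E_{7}

The Hessian of f at 0 has rank 0. Corank 2; j^3 = -p^3 is a perfect cube, so E-series; the 4-jet and mu = 7 give E_7.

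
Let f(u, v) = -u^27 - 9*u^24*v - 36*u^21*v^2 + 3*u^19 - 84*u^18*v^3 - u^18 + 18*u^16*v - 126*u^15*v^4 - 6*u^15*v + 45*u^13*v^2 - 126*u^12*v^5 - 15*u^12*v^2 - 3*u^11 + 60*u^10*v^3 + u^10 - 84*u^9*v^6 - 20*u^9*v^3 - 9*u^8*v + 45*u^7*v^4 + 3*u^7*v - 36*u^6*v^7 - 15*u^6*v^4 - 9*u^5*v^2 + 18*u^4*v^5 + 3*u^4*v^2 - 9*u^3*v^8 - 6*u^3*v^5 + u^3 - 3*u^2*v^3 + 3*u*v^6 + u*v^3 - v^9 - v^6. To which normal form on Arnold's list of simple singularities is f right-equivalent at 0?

E_{7}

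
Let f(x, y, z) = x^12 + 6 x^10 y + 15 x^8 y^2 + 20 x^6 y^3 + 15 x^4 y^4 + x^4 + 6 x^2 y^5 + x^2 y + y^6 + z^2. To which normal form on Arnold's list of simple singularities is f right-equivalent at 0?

D7

The Hessian of f at 0 has rank 1. Corank 2; j^3 = x^2*y has shape L^2 M (L != M), so D-series; mu = 7 gives D_7.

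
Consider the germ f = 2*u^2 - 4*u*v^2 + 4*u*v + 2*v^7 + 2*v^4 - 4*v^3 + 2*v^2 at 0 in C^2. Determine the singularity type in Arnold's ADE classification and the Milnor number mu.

Type A_{6}, Milnor number mu = 6.

The Hessian of f at 0 has rank 1. Corank 1: A-series; mu = 6 gives A_6.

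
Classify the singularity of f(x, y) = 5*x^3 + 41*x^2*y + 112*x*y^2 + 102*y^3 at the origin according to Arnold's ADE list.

D_4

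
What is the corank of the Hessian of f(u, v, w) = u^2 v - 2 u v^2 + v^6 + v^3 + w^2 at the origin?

Hessian at 0 has rank 1.

2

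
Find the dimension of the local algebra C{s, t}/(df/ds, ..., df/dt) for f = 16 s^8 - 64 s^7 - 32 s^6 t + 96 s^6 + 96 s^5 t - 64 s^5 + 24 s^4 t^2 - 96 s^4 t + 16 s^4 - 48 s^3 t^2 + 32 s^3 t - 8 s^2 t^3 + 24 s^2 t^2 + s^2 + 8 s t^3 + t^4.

3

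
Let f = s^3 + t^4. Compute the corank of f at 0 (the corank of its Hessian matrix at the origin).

The Hessian at 0 is [[0, 0], [0, 0]] of rank 0; hence corank 2.

2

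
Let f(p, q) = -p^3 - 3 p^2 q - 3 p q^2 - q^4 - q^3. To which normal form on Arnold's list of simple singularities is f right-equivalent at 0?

The Hessian of f at 0 has rank 0. Corank 2; j^3 = -(p + q)^3 is a perfect cube, so E-series; the 4-jet and mu = 6 give E_6.

E_{6}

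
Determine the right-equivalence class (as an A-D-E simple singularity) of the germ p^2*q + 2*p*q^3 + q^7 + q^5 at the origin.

D_{8}

The Hessian of f at 0 has rank 0. Corank 2; j^3 = p^2*q has shape L^2 M (L != M), so D-series; mu = 8 gives D_8.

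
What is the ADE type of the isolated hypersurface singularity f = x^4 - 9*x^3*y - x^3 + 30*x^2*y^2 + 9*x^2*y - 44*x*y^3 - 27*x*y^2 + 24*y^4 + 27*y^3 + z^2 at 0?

E_{7}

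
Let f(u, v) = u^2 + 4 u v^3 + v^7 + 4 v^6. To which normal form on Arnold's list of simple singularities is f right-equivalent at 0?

The Hessian of f at 0 is [[2, 0], [0, 0]] with rank 1, so corank 1. A Groebner basis of the Jacobian ideal J(f) in C{u,v} is {u/2 + v^3, u^2}; counting standard monomials gives mu = 6. Corank 1: A-series; mu = 6 gives A_6.

A_{6}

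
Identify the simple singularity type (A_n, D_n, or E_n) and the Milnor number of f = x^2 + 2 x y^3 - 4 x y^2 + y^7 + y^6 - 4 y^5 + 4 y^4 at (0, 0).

Type A_{6}, Milnor number mu = 6.

The Hessian of f at 0 is [[2, 0], [0, 0]] with rank 1, so corank 1. A Groebner basis of the Jacobian ideal J(f) in C{x,y} is {x^3, x^2*y + x^2 + 4*x*y + 8*x - 16*y^2, -x^2/4 + x*y^2 + x*y + 2*x - 4*y^2, x + y^3 - 2*y^2}; counting standard monomials gives mu = 6. Corank 1: A-series; mu = 6 gives A_6.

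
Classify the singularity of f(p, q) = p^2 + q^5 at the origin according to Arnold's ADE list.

A_{4}

The Hessian of f at 0 is [[2, 0], [0, 0]] with rank 1, so corank 1. A Groebner basis of the Jacobian ideal J(f) in C{p,q} is {q^4, p}; counting standard monomials gives mu = 4. Corank 1: A-series; mu = 4 gives A_4.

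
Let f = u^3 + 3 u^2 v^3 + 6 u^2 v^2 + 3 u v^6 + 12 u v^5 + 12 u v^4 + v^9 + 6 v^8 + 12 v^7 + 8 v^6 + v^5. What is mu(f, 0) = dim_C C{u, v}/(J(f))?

8

The Hessian of f at 0 has rank 0. Corank 2; j^3 = u^3 is a perfect cube, so E-series; the 5-jet and mu = 8 give E_8.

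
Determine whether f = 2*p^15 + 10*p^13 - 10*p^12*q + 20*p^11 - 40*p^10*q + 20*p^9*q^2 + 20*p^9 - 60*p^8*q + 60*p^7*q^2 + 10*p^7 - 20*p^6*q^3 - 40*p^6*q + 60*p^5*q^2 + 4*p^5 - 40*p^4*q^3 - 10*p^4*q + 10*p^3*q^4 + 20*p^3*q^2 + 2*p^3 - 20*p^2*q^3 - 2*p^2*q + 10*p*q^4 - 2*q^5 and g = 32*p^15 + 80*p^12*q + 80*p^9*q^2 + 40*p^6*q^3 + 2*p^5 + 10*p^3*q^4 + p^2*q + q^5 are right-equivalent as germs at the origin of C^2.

Yes.

The Hessian of f at 0 is [[0, 0], [0, 0]] with rank 0, so corank 2. A Groebner basis of the Jacobian ideal J(f) in C{p,q} is {p*q/5 + q^4, p*q^2, p^2 - p*q}; counting standard monomials gives mu = 6. Corank 2; j^3 = 2*p^2*(p - q) has shape L^2 M (L != M), so D-series; mu = 6 gives D_6. The Hessian of g at 0 is [[0, 0], [0, 0]] with rank 0, so corank 2. A Groebner basis of the Jacobian ideal J(g) in C{p,q} is {p^2/5 + q^4, p^3, p*q}; counting standard monomials gives mu = 6. Corank 2; j^3 = p^2*q has shape L^2 M (L != M), so D-series; mu = 6 gives D_6. Both have type D_6, hence right-equivalent.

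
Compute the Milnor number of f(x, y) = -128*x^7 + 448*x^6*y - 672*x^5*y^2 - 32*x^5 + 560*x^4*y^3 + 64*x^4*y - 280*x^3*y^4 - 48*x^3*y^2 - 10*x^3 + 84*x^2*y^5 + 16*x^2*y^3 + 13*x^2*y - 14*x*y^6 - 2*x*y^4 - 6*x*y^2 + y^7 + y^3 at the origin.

4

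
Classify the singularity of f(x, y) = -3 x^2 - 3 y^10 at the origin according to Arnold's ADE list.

A_{9}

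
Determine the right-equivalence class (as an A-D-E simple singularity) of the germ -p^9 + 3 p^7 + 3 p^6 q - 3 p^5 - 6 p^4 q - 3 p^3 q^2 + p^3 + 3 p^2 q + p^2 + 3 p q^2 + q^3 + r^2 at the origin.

A_{2}

The Hessian of f at 0 has rank 2. Corank 1: A-series; mu = 2 gives A_2.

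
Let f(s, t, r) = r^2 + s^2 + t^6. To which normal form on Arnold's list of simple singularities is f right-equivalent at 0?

A_{5}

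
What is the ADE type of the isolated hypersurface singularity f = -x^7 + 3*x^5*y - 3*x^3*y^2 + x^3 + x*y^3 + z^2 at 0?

E_{7}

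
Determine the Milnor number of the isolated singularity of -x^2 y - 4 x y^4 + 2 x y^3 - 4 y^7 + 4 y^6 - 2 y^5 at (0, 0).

6

The Hessian of f at 0 has rank 0. Corank 2; j^3 = -x^2*y has shape L^2 M (L != M), so D-series; mu = 6 gives D_6.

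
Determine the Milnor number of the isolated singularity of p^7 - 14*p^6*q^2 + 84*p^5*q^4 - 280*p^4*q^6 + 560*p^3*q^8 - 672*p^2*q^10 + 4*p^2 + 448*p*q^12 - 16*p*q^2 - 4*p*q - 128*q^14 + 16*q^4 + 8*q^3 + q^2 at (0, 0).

6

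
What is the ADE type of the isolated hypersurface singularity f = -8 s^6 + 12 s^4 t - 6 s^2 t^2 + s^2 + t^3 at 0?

The Hessian of f at 0 has rank 1. Corank 1: A-series; mu = 2 gives A_2.

A_{2}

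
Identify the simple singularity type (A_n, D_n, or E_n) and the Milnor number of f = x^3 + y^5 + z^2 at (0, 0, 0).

Type E_8, Milnor number mu = 8.

The Hessian of f at 0 has rank 1. Corank 2; j^3 = x^3 is a perfect cube, so E-series; the 5-jet and mu = 8 give E_8.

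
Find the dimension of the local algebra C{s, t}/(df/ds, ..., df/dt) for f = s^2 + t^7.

6

The Hessian of f at 0 has rank 1. Corank 1: A-series; mu = 6 gives A_6.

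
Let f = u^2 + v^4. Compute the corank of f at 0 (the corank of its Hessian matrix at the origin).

1

Hessian at 0 has rank 1.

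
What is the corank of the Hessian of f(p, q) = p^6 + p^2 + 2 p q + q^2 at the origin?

1

Hessian at 0 has rank 1.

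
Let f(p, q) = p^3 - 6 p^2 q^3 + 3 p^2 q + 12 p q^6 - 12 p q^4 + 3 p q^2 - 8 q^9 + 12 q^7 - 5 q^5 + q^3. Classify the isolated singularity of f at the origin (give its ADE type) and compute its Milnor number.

The Hessian of f at 0 has rank 0. Corank 2; j^3 = (p + q)^3 is a perfect cube, so E-series; the 5-jet and mu = 8 give E_8.

Type E_8, Milnor number mu = 8.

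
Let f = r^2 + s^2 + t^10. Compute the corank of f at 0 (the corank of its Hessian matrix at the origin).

1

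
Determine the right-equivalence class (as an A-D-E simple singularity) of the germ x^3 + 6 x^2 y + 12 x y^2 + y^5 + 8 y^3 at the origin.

The Hessian of f at 0 has rank 0. Corank 2; j^3 = (x + 2*y)^3 is a perfect cube, so E-series; the 5-jet and mu = 8 give E_8.

E_{8}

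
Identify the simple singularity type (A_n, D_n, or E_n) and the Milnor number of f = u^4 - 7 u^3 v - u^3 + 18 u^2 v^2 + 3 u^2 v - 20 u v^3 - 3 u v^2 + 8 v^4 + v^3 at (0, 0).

The Hessian of f at 0 has rank 0. Corank 2; j^3 = -(u - v)^3 is a perfect cube, so E-series; the 4-jet and mu = 7 give E_7.

Type E_{7}, Milnor number mu = 7.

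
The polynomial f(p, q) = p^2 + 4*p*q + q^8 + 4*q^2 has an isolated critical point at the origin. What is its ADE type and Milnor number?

Type A_7, Milnor number mu = 7.

The Hessian of f at 0 has rank 1. Corank 1: A-series; mu = 7 gives A_7.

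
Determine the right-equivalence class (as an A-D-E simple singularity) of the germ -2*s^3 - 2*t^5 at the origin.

E_{8}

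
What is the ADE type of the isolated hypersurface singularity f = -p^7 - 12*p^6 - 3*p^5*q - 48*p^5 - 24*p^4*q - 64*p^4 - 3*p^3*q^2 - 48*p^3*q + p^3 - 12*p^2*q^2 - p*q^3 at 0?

The Hessian of f at 0 is [[0, 0], [0, 0]] with rank 0, so corank 2. A Groebner basis of the Jacobian ideal J(f) in C{p,q} is {3*p^2/16 + q^4 - q^3/16, p^3, p^2*q + p^2/16 - q^3/48, -p^2/2 + p*q^2 + q^3/6}; counting standard monomials gives mu = 7. Corank 2; j^3 = p^3 is a perfect cube, so E-series; the 4-jet and mu = 7 give E_7.

E_{7}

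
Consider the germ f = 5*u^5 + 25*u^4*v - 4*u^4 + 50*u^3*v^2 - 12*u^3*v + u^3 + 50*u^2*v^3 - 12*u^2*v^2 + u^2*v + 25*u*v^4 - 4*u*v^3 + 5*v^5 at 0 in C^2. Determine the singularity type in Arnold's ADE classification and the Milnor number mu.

Type D_{6}, Milnor number mu = 6.

The Hessian of f at 0 has rank 0. Corank 2; j^3 = u^2*(u + v) has shape L^2 M (L != M), so D-series; mu = 6 gives D_6.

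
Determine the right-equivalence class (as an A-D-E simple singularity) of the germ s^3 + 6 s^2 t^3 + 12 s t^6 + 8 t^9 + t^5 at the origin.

The Hessian of f at 0 has rank 0. Corank 2; j^3 = s^3 is a perfect cube, so E-series; the 5-jet and mu = 8 give E_8.

E8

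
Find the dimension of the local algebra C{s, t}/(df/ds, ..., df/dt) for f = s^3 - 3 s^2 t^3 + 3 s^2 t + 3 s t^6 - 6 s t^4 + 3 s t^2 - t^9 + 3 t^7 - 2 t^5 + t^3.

The Hessian of f at 0 is [[0, 0], [0, 0]] with rank 0, so corank 2. A Groebner basis of the Jacobian ideal J(f) in C{s,t} is {-s^2/2 + s*t^3 - s*t - t^2/2, t^4, s^3 - 3*s*t^2 - 2*t^3, s^2*t + 2*s*t^2 + t^3}; counting standard monomials gives mu = 8. Corank 2; j^3 = (s + t)^3 is a perfect cube, so E-series; the 5-jet and mu = 8 give E_8.

8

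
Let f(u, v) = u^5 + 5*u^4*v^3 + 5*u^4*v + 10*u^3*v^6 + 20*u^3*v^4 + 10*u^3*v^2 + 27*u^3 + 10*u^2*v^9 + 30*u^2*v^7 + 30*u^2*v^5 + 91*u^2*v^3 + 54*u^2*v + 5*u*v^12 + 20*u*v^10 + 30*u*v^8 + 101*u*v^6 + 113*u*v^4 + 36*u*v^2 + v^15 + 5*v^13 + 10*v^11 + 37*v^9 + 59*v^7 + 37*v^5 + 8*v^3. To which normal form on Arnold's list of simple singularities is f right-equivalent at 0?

The Hessian of f at 0 has rank 0. Corank 2; j^3 = (3*u + 2*v)^3 is a perfect cube, so E-series; the 5-jet and mu = 8 give E_8.

E_8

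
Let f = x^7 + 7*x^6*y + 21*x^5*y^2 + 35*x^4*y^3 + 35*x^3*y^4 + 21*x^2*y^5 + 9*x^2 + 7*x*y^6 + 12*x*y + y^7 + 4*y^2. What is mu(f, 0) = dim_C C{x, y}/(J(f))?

6

The Hessian of f at 0 has rank 1. Corank 1: A-series; mu = 6 gives A_6.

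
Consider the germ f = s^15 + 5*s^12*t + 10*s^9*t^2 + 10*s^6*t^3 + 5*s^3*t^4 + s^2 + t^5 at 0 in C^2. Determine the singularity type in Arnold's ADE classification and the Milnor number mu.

The Hessian of f at 0 has rank 1. Corank 1: A-series; mu = 4 gives A_4.

Type A_4, Milnor number mu = 4.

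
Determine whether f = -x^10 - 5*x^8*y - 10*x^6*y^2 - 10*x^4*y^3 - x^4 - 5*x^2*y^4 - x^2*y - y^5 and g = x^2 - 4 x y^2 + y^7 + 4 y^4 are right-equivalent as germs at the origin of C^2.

No.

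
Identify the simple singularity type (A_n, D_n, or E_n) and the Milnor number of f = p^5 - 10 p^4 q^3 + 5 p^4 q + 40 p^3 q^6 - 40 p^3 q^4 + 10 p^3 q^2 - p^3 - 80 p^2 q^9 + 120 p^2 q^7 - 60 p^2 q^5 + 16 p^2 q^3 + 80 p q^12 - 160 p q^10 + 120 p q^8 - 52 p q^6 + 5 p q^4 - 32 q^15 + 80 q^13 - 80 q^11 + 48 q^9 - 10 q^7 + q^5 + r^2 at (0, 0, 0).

Type E8, Milnor number mu = 8.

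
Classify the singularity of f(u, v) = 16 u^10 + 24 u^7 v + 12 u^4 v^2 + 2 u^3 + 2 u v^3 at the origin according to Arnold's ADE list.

E_{7}

The Hessian of f at 0 has rank 0. Corank 2; j^3 = 2*u^3 is a perfect cube, so E-series; the 4-jet and mu = 7 give E_7.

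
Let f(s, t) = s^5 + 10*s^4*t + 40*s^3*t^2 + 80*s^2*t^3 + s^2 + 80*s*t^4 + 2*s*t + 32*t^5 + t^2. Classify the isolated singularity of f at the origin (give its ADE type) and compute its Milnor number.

Type A_4, Milnor number mu = 4.

The Hessian of f at 0 is [[2, 2], [2, 2]] with rank 1, so corank 1. A Groebner basis of the Jacobian ideal J(f) in C{s,t} is {t^4, s + t}; counting standard monomials gives mu = 4. Corank 1: A-series; mu = 4 gives A_4.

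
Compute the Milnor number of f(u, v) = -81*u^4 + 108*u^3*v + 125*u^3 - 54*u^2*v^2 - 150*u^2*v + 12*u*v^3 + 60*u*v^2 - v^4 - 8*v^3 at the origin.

6

The Hessian of f at 0 has rank 0. Corank 2; j^3 = (5*u - 2*v)^3 is a perfect cube, so E-series; the 4-jet and mu = 6 give E_6.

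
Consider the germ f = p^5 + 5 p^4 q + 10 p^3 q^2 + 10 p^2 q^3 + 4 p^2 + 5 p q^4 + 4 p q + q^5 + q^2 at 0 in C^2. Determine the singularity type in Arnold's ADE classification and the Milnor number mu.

Type A_4, Milnor number mu = 4.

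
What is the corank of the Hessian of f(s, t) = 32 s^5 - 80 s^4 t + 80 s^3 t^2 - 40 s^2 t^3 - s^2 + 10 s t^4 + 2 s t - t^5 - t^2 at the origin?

1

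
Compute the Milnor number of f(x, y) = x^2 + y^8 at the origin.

7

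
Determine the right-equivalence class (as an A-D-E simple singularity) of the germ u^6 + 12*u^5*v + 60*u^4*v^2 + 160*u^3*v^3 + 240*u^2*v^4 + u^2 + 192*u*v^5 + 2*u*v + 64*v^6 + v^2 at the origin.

A_{5}

The Hessian of f at 0 has rank 1. Corank 1: A-series; mu = 5 gives A_5.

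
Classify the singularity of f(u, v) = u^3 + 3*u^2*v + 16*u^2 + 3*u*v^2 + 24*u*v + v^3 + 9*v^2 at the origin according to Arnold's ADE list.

The Hessian of f at 0 is [[32, 24], [24, 18]] with rank 1, so corank 1. A Groebner basis of the Jacobian ideal J(f) in C{u,v} is {v^2, u + 3*v/4}; counting standard monomials gives mu = 2. Corank 1: A-series; mu = 2 gives A_2.

A_2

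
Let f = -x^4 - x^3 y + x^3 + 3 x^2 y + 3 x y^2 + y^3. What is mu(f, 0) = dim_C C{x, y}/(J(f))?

The Hessian of f at 0 has rank 0. Corank 2; j^3 = (x + y)^3 is a perfect cube, so E-series; the 4-jet and mu = 7 give E_7.

7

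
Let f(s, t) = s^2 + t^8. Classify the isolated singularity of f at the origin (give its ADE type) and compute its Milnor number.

Type A7, Milnor number mu = 7.

The Hessian of f at 0 is [[2, 0], [0, 0]] with rank 1, so corank 1. A Groebner basis of the Jacobian ideal J(f) in C{s,t} is {t^7, s}; counting standard monomials gives mu = 7. Corank 1: A-series; mu = 7 gives A_7.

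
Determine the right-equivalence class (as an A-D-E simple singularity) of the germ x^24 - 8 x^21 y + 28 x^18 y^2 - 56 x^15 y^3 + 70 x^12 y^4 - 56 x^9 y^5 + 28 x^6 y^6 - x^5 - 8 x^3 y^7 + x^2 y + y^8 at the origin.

D_9

The Hessian of f at 0 is [[0, 0], [0, 0]] with rank 0, so corank 2. A Groebner basis of the Jacobian ideal J(f) in C{x,y} is {x^2/8 + y^7, x^3, x*y}; counting standard monomials gives mu = 9. Corank 2; j^3 = x^2*y has shape L^2 M (L != M), so D-series; mu = 9 gives D_9.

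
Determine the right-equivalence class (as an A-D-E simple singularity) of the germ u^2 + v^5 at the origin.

The Hessian of f at 0 has rank 1. Corank 1: A-series; mu = 4 gives A_4.

A_4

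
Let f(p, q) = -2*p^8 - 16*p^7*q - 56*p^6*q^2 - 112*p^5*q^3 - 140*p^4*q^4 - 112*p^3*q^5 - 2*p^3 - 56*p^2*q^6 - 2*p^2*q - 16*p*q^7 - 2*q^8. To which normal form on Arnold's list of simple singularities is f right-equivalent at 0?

D_{9}

The Hessian of f at 0 has rank 0. Corank 2; j^3 = -2*p^2*(p + q) has shape L^2 M (L != M), so D-series; mu = 9 gives D_9.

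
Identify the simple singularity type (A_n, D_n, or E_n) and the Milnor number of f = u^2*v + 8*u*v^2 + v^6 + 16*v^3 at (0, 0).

Type D7, Milnor number mu = 7.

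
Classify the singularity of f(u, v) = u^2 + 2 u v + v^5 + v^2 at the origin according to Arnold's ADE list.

A_4

The Hessian of f at 0 has rank 1. Corank 1: A-series; mu = 4 gives A_4.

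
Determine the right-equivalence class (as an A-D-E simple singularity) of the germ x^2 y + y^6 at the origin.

The Hessian of f at 0 has rank 0. Corank 2; j^3 = x^2*y has shape L^2 M (L != M), so D-series; mu = 7 gives D_7.

D_{7}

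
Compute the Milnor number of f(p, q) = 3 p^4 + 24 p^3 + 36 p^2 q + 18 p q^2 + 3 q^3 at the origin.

6

The Hessian of f at 0 is [[0, 0], [0, 0]] with rank 0, so corank 2. A Groebner basis of the Jacobian ideal J(f) in C{p,q} is {q^4, p*q^2 + q^3/3, p^2 + p*q + q^2/4}; counting standard monomials gives mu = 6. Corank 2; j^3 = 3*(2*p + q)^3 is a perfect cube, so E-series; the 4-jet and mu = 6 give E_6.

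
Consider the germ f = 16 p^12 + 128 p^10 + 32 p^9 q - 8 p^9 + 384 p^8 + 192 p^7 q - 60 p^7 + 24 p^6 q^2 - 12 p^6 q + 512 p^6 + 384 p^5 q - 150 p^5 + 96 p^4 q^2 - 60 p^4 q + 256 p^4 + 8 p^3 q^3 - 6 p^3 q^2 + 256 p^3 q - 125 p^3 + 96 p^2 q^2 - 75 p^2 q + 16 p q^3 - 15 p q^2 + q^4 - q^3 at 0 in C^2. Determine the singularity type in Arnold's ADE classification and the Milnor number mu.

The Hessian of f at 0 has rank 0. Corank 2; j^3 = -(5*p + q)^3 is a perfect cube, so E-series; the 4-jet and mu = 6 give E_6.

Type E_{6}, Milnor number mu = 6.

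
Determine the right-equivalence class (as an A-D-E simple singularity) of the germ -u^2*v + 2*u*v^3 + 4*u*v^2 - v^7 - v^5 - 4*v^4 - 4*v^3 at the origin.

D_{8}

The Hessian of f at 0 has rank 0. Corank 2; j^3 = -v*(u - 2*v)^2 has shape L^2 M (L != M), so D-series; mu = 8 gives D_8.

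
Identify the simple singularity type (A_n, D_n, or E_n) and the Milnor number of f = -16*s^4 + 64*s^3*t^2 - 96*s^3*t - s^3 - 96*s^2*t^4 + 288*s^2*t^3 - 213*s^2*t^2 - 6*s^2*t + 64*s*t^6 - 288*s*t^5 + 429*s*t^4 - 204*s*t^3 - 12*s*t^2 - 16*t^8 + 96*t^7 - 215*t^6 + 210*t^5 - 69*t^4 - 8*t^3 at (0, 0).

Type E_6, Milnor number mu = 6.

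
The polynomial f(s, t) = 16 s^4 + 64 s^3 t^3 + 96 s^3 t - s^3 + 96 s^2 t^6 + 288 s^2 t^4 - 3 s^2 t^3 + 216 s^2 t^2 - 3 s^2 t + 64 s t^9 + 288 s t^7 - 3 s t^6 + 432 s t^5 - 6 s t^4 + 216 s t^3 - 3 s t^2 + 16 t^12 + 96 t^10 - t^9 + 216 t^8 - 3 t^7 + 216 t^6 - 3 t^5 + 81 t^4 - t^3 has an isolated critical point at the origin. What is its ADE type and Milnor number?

The Hessian of f at 0 has rank 0. Corank 2; j^3 = -(s + t)^3 is a perfect cube, so E-series; the 4-jet and mu = 6 give E_6.

Type E_{6}, Milnor number mu = 6.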